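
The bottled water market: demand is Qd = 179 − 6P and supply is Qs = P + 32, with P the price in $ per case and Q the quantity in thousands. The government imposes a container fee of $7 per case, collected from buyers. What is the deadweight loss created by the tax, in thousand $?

Deadweight loss = $21 thousand.

Without the tax, 179 − 6P = P + 32 gives 7P = 147, so P* = $21 and Q* = 53.
With the tax collected from buyers, demand (in seller-price terms) shifts: Qd = 179 − 6(P + 7).
New equilibrium: buyers pay $22, producers receive $15, Q = 47. (Wedge: Pb − Ps = 7.)
Quantity falls by |ΔQ| = |53 − 47| = 6.
DWL = ½ · t · |ΔQ| = ½ · 7 · 6 = $21.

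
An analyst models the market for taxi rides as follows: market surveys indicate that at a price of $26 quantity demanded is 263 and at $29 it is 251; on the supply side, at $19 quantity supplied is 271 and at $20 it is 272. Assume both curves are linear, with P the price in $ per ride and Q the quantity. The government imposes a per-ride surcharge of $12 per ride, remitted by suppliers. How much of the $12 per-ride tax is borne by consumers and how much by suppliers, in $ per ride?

Demand slope: (251 − 263)/(29 − 26) = -4, so Qd = 367 − 4P.
Supply slope: (272 − 271)/(20 − 19) = 1, so Qs = P + 252.
Without the tax, 367 − 4P = P + 252 gives 5P = 115, so P* = $23 and Q* = 275.
With the tax collected from suppliers, supply shifts: Qs = (P − 12) + 252.
New equilibrium: consumers pay $25.4, suppliers receive $13.4, Q = 265.4. (Wedge: Pb − Ps = 12.)
Burden on consumers: $2.4; on suppliers: $9.6. (They sum to $12.)
The less price-elastic side of the market bears the larger share of a per-unit tax.

Consumers bear $2.4 per ride; suppliers bear $9.6 per ride.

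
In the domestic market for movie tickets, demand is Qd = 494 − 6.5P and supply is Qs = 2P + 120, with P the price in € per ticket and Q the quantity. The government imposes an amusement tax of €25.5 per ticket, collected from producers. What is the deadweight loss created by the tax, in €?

Deadweight loss = €497.25.

Before the tax: set 494 − 6.5P = 2P + 120 → P* = €44, Q* = 208.
With the tax collected from producers, supply shifts: Qs = 2(P − 25.5) + 120.
Solving gives Q = 169 with consumers paying €50 and producers receiving €24.5 (the €25.5 wedge).
Quantity falls by |ΔQ| = |208 − 169| = 39.
DWL = ½ · t · |ΔQ| = ½ · 25.5 · 39 = €497.25.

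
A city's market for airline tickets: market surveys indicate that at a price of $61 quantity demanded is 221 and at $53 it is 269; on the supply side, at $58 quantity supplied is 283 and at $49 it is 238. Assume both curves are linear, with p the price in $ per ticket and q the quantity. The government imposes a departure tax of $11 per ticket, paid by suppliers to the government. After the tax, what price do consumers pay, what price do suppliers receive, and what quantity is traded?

Demand slope: (269 − 221)/(53 − 61) = -6, so qd = 587 − 6p.
Supply slope: (238 − 283)/(49 − 58) = 5, so qs = 5p − 7.
Without the tax, 587 − 6p = 5p − 7 gives 11p = 594, so p* = $54 and q* = 263.
With the tax collected from suppliers, supply shifts: qs = 5(p − 11) − 7.
New equilibrium: consumers pay $59, suppliers receive $48, q = 233. (Wedge: pb − ps = 11.)
The less price-elastic side of the market bears the larger share of a per-unit tax.

Consumers pay $59; suppliers receive $48; quantity = 233.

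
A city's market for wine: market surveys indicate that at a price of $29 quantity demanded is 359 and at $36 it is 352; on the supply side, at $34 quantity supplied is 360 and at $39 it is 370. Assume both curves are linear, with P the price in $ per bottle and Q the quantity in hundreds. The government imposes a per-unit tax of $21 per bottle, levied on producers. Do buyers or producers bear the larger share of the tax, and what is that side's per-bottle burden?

Demand slope: (352 − 359)/(36 − 29) = -1, so Qd = 388 − P.
Supply slope: (370 − 360)/(39 − 34) = 2, so Qs = 2P + 292.
Without the tax, 388 − P = 2P + 292 gives 3P = 96, so P* = $32 and Q* = 356.
With the tax collected from producers, supply shifts: Qs = 2(P − 21) + 292.
Solving gives Q = 342 with buyers paying $46 and producers receiving $25 (the $21 wedge).
Per-bottle burden: buyers $14, producers $7.
Buyers take the larger share because demand is less price-elastic here (demand slope 1 vs supply slope 2).
The less price-elastic side of the market bears the larger share of a per-unit tax.

Buyers bear the larger share: $14 per bottle.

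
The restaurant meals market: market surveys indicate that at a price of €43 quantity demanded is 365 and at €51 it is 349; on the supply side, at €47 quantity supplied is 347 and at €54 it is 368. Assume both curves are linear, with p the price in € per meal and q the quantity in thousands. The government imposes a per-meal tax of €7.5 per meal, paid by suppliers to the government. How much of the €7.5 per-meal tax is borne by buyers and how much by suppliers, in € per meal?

Demand slope: (349 − 365)/(51 − 43) = -2, so qd = 451 − 2p.
Supply slope: (368 − 347)/(54 − 47) = 3, so qs = 3p + 206.
Without the tax, 451 − 2p = 3p + 206 gives 5p = 245, so p* = €49 and q* = 353.
With the tax collected from suppliers, supply shifts: qs = 3(p − 7.5) + 206.
New equilibrium: buyers pay €53.5, suppliers receive €46, q = 344. (Wedge: pb − ps = 7.5.)
Burden on buyers: €4.5; on suppliers: €3. (They sum to €7.5.)

Buyers bear €4.5 per meal; suppliers bear €3 per meal.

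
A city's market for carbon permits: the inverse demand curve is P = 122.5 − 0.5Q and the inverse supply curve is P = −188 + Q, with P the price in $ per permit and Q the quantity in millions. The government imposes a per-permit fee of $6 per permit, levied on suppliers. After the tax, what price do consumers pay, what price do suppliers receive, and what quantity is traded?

Rewrite in direct form: Qd = 245 − 2P and Qs = P + 188.
Before the tax: set 245 − 2P = P + 188 → P* = $19, Q* = 207.
With the tax collected from suppliers, supply shifts: Qs = (P − 6) + 188.
New equilibrium: consumers pay $21, suppliers receive $15, Q = 203. (Wedge: Pb − Ps = 6.)
The less price-elastic side of the market bears the larger share of a per-unit tax.

Consumers pay $21; suppliers receive $15; quantity = 203.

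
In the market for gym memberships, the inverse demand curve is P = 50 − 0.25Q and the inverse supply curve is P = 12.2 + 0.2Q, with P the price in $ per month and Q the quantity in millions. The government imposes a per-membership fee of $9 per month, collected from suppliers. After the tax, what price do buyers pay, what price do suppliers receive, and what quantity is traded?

Buyers pay $34; suppliers receive $25; quantity = 64.

Inverting to Q(P) form: Qd = 200 − 4P; Qs = 5P − 61.
Without the tax, 200 − 4P = 5P − 61 gives 9P = 261, so P* = $29 and Q* = 84.
With the tax collected from suppliers, supply shifts: Qs = 5(P − 9) − 61.
Solving gives Q = 64 with buyers paying $34 and suppliers receiving $25 (the $9 wedge).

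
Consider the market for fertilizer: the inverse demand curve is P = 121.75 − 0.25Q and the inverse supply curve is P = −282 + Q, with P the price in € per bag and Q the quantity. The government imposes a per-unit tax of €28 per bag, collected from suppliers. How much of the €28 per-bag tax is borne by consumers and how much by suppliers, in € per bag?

Rewrite in direct form: Qd = 487 − 4P and Qs = P + 282.
Before the tax: set 487 − 4P = P + 282 → P* = €41, Q* = 323.
With the tax collected from suppliers, supply shifts: Qs = (P − 28) + 282.
Solving gives Q = 300.6 with consumers paying €46.6 and suppliers receiving €18.6 (the €28 wedge).
Burden on consumers: €5.6; on suppliers: €22.4. (They sum to €28.)
The less price-elastic side of the market bears the larger share of a per-unit tax.

Consumers bear €5.6 per bag; suppliers bear €22.4 per bag.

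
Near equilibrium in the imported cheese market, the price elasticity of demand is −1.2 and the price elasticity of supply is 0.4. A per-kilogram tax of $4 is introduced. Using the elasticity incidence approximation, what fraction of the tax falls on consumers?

Incidence ratio: consumers' share ≈ εs / (εs + |εd|) = 0.4 / (0.4 + 1.2) = 0.25.
Supply is the less elastic side, so consumers bear the smaller share.

Consumers' share ≈ 0.25.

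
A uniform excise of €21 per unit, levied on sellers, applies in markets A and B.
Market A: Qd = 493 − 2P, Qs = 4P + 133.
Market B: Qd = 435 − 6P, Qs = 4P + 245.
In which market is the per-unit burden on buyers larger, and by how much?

Market A: pre-tax P* = €60, Q* = 373; post-tax Q = 345; per-unit burden on buyers = €14.
Market B: pre-tax P* = €19, Q* = 321; post-tax Q = 270.6; per-unit burden on buyers = €8.4.
Difference: €14 vs €8.4 → market A is larger by €5.6.

Market A, by €5.6.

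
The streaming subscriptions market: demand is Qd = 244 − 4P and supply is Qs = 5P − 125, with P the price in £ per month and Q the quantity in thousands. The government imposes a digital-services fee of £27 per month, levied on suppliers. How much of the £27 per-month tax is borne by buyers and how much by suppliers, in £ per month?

Buyers bear £15 per month; suppliers bear £12 per month.

Before the tax: set 244 − 4P = 5P − 125 → P* = £41, Q* = 80.
With the tax collected from suppliers, supply shifts: Qs = 5(P − 27) − 125.
New equilibrium: buyers pay £56, suppliers receive £29, Q = 20. (Wedge: Pb − Ps = 27.)
Burden on buyers: £15; on suppliers: £12. (They sum to £27.)
The less price-elastic side of the market bears the larger share of a per-unit tax.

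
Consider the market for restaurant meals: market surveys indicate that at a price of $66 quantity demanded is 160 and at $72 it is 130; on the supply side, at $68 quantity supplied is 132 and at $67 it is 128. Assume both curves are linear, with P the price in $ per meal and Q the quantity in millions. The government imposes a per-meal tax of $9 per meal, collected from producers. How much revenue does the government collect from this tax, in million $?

Demand slope: (130 − 160)/(72 − 66) = -5, so Qd = 490 − 5P.
Supply slope: (128 − 132)/(67 − 68) = 4, so Qs = 4P − 140.
Before the tax: set 490 − 5P = 4P − 140 → P* = $70, Q* = 140.
With the tax collected from producers, supply shifts: Qs = 4(P − 9) − 140.
New equilibrium: buyers pay $74, producers receive $65, Q = 120. (Wedge: Pb − Ps = 9.)
Revenue = t · Q = 9 · 120 = $1080.

Tax revenue = $1080 million.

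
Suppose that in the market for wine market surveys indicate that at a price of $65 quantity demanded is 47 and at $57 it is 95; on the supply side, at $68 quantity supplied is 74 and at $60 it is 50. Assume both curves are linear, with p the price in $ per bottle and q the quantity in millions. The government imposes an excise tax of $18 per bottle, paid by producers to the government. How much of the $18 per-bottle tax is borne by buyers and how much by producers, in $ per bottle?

Buyers bear $6 per bottle; producers bear $12 per bottle.

Demand slope: (95 − 47)/(57 − 65) = -6, so qd = 437 − 6p.
Supply slope: (50 − 74)/(60 − 68) = 3, so qs = 3p − 130.
Without the tax, 437 − 6p = 3p − 130 gives 9p = 567, so p* = $63 and q* = 59.
With the tax collected from producers, supply shifts: qs = 3(p − 18) − 130.
Solving gives q = 23 with buyers paying $69 and producers receiving $51 (the $18 wedge).
Burden on buyers: $6; on producers: $12. (They sum to $18.)
The less price-elastic side of the market bears the larger share of a per-unit tax.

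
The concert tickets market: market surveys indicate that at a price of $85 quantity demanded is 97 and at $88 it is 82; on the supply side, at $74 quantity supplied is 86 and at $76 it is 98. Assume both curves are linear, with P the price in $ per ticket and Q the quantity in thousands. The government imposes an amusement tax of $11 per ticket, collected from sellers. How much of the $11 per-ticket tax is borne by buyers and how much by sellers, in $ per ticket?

Demand slope: (82 − 97)/(88 − 85) = -5, so Qd = 522 − 5P.
Supply slope: (98 − 86)/(76 − 74) = 6, so Qs = 6P − 358.
Before the tax: set 522 − 5P = 6P − 358 → P* = $80, Q* = 122.
With the tax collected from sellers, supply shifts: Qs = 6(P − 11) − 358.
Solving gives Q = 92 with buyers paying $86 and sellers receiving $75 (the $11 wedge).
Burden on buyers: $6; on sellers: $5. (They sum to $11.)
The less price-elastic side of the market bears the larger share of a per-unit tax.

Buyers bear $6 per ticket; sellers bear $5 per ticket.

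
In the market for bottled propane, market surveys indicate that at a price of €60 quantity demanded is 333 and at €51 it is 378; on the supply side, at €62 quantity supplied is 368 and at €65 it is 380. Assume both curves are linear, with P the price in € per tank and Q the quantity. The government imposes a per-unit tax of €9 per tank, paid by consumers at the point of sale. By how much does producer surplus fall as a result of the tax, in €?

Producer surplus falls by €1690.

Demand slope: (378 − 333)/(51 − 60) = -5, so Qd = 633 − 5P.
Supply slope: (380 − 368)/(65 − 62) = 4, so Qs = 4P + 120.
Without the tax, 633 − 5P = 4P + 120 gives 9P = 513, so P* = €57 and Q* = 348.
With the tax collected from consumers, demand (in seller-price terms) shifts: Qd = 633 − 5(P + 9).
Solving gives Q = 328 with consumers paying €61 and producers receiving €52 (the €9 wedge).
ΔPS is the trapezoid between Q = 328 and Q = 348 of height €5: ½ · (348 + 328) · 5 = €1690.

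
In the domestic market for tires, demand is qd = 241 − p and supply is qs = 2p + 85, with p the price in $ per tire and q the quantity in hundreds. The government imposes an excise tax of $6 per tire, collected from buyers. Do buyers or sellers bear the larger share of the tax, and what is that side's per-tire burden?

Before the tax: set 241 − p = 2p + 85 → p* = $52, q* = 189.
With the tax collected from buyers, demand (in seller-price terms) shifts: qd = 241 − (p + 6).
Solving gives q = 185 with buyers paying $56 and sellers receiving $50 (the $6 wedge).
Per-tire burden: buyers $4, sellers $2.
Buyers take the larger share because demand is less price-elastic here (demand slope 1 vs supply slope 2).

Buyers bear the larger share: $4 per tire.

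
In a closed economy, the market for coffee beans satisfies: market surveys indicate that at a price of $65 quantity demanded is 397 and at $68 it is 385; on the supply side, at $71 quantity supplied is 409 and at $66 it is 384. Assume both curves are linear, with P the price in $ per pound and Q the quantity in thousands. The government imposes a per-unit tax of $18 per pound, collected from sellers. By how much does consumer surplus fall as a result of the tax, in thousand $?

Consumer surplus falls by $3690 thousand.

Demand slope: (385 − 397)/(68 − 65) = -4, so Qd = 657 − 4P.
Supply slope: (384 − 409)/(66 − 71) = 5, so Qs = 5P + 54.
Before the tax: set 657 − 4P = 5P + 54 → P* = $67, Q* = 389.
With the tax collected from sellers, supply shifts: Qs = 5(P − 18) + 54.
New equilibrium: consumers pay $77, sellers receive $59, Q = 349. (Wedge: Pb − Ps = 18.)
ΔCS is the trapezoid between Q = 349 and Q = 389 of height $10: ½ · (389 + 349) · 10 = $3690.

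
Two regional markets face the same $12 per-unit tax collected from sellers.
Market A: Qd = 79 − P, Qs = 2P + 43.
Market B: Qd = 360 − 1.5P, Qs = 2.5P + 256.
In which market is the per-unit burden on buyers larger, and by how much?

Market A: pre-tax P* = $12, Q* = 67; post-tax Q = 59; per-unit burden on buyers = $8.
Market B: pre-tax P* = $26, Q* = 321; post-tax Q = 309.75; per-unit burden on buyers = $7.5.
Difference: $8 vs $7.5 → market A is larger by $0.5.

Market A, by $0.5.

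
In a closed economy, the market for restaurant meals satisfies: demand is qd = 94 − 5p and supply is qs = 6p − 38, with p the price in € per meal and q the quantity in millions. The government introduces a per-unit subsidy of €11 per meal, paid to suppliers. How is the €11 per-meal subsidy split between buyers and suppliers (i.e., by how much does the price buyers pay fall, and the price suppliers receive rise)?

Buyers gain €6 per meal; suppliers gain €5 per meal.

Before the subsidy: set 94 − 5p = 6p − 38 → p* = €12, q* = 34.
With a per-unit subsidy paid to suppliers, each receives p + 11 per unit sold, so supply becomes qs = 6(p + 11) − 38.
Solving gives q = 64 with buyers paying €6 and suppliers receiving €17 (the €11 wedge).
Gain to buyers: €6; to suppliers: €5. (They sum to €11.)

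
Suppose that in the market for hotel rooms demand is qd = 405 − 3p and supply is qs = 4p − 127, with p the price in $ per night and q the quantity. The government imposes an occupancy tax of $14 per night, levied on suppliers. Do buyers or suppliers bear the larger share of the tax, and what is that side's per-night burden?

Buyers bear the larger share: $8 per night.

Without the tax, 405 − 3p = 4p − 127 gives 7p = 532, so p* = $76 and q* = 177.
With the tax collected from suppliers, supply shifts: qs = 4(p − 14) − 127.
Solving gives q = 153 with buyers paying $84 and suppliers receiving $70 (the $14 wedge).
Per-night burden: buyers $8, suppliers $6.
Buyers take the larger share because demand is less price-elastic here (demand slope 3 vs supply slope 4).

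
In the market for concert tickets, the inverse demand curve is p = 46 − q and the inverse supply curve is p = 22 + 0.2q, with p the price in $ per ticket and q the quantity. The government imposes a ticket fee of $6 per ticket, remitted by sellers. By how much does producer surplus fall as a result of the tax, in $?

Producer surplus falls by $17.5.

Inverting to q(p) form: qd = 46 − p; qs = 5p − 110.
Without the tax, 46 − p = 5p − 110 gives 6p = 156, so p* = $26 and q* = 20.
With the tax collected from sellers, supply shifts: qs = 5(p − 6) − 110.
New equilibrium: consumers pay $31, sellers receive $25, q = 15. (Wedge: pb − ps = 6.)
ΔPS is the trapezoid between Q = 15 and Q = 20 of height $1: ½ · (20 + 15) · 1 = $17.5.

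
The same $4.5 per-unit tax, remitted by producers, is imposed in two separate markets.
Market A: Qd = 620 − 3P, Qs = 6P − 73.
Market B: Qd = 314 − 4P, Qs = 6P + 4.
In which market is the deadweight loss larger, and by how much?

Market B, by $4.05.

Market A: pre-tax P* = $77, Q* = 389; post-tax Q = 380; deadweight loss = $20.25.
Market B: pre-tax P* = $31, Q* = 190; post-tax Q = 179.2; deadweight loss = $24.3.
Difference: $20.25 vs $24.3 → market B is larger by $4.05.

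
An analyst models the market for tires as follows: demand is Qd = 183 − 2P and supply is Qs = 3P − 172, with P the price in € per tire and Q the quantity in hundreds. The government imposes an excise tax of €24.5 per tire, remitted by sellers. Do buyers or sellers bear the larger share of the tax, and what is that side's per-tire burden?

Without the tax, 183 − 2P = 3P − 172 gives 5P = 355, so P* = €71 and Q* = 41.
With the tax collected from sellers, supply shifts: Qs = 3(P − 24.5) − 172.
Solving gives Q = 11.6 with buyers paying €85.7 and sellers receiving €61.2 (the €24.5 wedge).
Per-tire burden: buyers €14.7, sellers €9.8.
Buyers take the larger share because demand is less price-elastic here (demand slope 2 vs supply slope 3).
The less price-elastic side of the market bears the larger share of a per-unit tax.

Buyers bear the larger share: €14.7 per tire.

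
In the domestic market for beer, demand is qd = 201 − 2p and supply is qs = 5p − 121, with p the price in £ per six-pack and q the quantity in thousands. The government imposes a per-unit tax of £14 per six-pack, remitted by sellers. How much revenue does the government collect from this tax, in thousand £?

Without the tax, 201 − 2p = 5p − 121 gives 7p = 322, so p* = £46 and q* = 109.
With the tax collected from sellers, supply shifts: qs = 5(p − 14) − 121.
Solving gives q = 89 with buyers paying £56 and sellers receiving £42 (the £14 wedge).
Revenue = t · Q = 14 · 89 = £1246.

Tax revenue = £1246 thousand.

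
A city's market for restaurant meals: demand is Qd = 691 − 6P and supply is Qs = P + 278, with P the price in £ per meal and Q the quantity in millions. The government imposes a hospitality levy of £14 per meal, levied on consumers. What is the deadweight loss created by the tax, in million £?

Deadweight loss = £84 million.

Without the tax, 691 − 6P = P + 278 gives 7P = 413, so P* = £59 and Q* = 337.
With the tax collected from consumers, demand (in seller-price terms) shifts: Qd = 691 − 6(P + 14).
Solving gives Q = 325 with consumers paying £61 and producers receiving £47 (the £14 wedge).
Quantity falls by |ΔQ| = |337 − 325| = 12.
DWL = ½ · t · |ΔQ| = ½ · 14 · 12 = £84.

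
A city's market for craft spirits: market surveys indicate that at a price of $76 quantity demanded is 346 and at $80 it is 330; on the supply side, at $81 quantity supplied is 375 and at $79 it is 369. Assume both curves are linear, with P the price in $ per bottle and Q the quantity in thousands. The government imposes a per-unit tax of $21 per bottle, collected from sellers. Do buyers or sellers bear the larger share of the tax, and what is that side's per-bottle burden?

Sellers bear the larger share: $12 per bottle.

Demand slope: (330 − 346)/(80 − 76) = -4, so Qd = 650 − 4P.
Supply slope: (369 − 375)/(79 − 81) = 3, so Qs = 3P + 132.
Without the tax, 650 − 4P = 3P + 132 gives 7P = 518, so P* = $74 and Q* = 354.
With the tax collected from sellers, supply shifts: Qs = 3(P − 21) + 132.
New equilibrium: buyers pay $83, sellers receive $62, Q = 318. (Wedge: Pb − Ps = 21.)
Per-bottle burden: buyers $9, sellers $12.
Sellers take the larger share because supply is less price-elastic here (demand slope 4 vs supply slope 3).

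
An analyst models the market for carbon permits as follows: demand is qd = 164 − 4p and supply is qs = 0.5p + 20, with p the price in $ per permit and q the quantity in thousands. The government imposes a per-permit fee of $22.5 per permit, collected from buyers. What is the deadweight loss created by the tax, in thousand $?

Without the tax, 164 − 4p = 0.5p + 20 gives 4.5p = 144, so p* = $32 and q* = 36.
With the tax collected from buyers, demand (in seller-price terms) shifts: qd = 164 − 4(p + 22.5).
Solving gives q = 26 with buyers paying $34.5 and suppliers receiving $12 (the $22.5 wedge).
Quantity falls by |ΔQ| = |36 − 26| = 10.
DWL = ½ · t · |ΔQ| = ½ · 22.5 · 10 = $112.5.

Deadweight loss = $112.5 thousand.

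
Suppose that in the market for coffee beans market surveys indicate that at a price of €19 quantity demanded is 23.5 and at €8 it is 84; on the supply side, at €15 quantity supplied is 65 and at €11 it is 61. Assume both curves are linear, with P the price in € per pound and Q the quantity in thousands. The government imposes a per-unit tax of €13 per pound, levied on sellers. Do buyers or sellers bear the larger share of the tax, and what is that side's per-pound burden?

Sellers bear the larger share: €11 per pound.

Demand slope: (84 − 23.5)/(8 − 19) = -5.5, so Qd = 128 − 5.5P.
Supply slope: (61 − 65)/(11 − 15) = 1, so Qs = P + 50.
Without the tax, 128 − 5.5P = P + 50 gives 6.5P = 78, so P* = €12 and Q* = 62.
With the tax collected from sellers, supply shifts: Qs = (P − 13) + 50.
Solving gives Q = 51 with buyers paying €14 and sellers receiving €1 (the €13 wedge).
Per-pound burden: buyers €2, sellers €11.
Sellers take the larger share because supply is less price-elastic here (demand slope 5.5 vs supply slope 1).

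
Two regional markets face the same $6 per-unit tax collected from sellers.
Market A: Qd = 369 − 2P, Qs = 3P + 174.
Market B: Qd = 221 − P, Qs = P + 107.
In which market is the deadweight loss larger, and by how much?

Market A, by $12.6.

Market A: pre-tax P* = $39, Q* = 291; post-tax Q = 283.8; deadweight loss = $21.6.
Market B: pre-tax P* = $57, Q* = 164; post-tax Q = 161; deadweight loss = $9.
Difference: $21.6 vs $9 → market A is larger by $12.6.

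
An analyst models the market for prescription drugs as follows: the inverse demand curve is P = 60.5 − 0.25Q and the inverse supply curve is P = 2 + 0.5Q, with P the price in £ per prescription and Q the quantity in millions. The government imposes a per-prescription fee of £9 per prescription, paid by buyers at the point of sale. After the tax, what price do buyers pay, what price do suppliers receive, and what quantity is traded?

Buyers pay £44; suppliers receive £35; quantity = 66.

Inverting to Q(P) form: Qd = 242 − 4P; Qs = 2P − 4.
Without the tax, 242 − 4P = 2P − 4 gives 6P = 246, so P* = £41 and Q* = 78.
With the tax collected from buyers, demand (in seller-price terms) shifts: Qd = 242 − 4(P + 9).
Solving gives Q = 66 with buyers paying £44 and suppliers receiving £35 (the £9 wedge).
The less price-elastic side of the market bears the larger share of a per-unit tax.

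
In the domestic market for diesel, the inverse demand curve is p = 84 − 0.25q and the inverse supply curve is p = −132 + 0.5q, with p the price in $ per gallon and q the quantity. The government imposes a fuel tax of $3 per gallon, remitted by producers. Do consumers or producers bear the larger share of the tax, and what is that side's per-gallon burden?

Rewrite in direct form: qd = 336 − 4p and qs = 2p + 264.
Without the tax, 336 − 4p = 2p + 264 gives 6p = 72, so p* = $12 and q* = 288.
With the tax collected from producers, supply shifts: qs = 2(p − 3) + 264.
New equilibrium: consumers pay $13, producers receive $10, q = 284. (Wedge: pb − ps = 3.)
Per-gallon burden: consumers $1, producers $2.
Producers take the larger share because supply is less price-elastic here (demand slope 4 vs supply slope 2).

Producers bear the larger share: $2 per gallon.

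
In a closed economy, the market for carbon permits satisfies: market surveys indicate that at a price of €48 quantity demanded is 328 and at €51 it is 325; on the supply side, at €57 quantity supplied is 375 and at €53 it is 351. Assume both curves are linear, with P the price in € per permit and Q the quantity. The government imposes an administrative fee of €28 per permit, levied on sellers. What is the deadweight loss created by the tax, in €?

Demand slope: (325 − 328)/(51 − 48) = -1, so Qd = 376 − P.
Supply slope: (351 − 375)/(53 − 57) = 6, so Qs = 6P + 33.
Without the tax, 376 − P = 6P + 33 gives 7P = 343, so P* = €49 and Q* = 327.
With the tax collected from sellers, supply shifts: Qs = 6(P − 28) + 33.
Solving gives Q = 303 with consumers paying €73 and sellers receiving €45 (the €28 wedge).
Quantity falls by |ΔQ| = |327 − 303| = 24.
DWL = ½ · t · |ΔQ| = ½ · 28 · 24 = €336.

Deadweight loss = €336.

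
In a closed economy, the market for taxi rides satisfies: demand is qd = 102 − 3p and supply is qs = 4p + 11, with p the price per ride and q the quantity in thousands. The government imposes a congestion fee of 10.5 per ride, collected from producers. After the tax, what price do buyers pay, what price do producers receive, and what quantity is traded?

Before the tax: set 102 − 3p = 4p + 11 → p* = 13, q* = 63.
With the tax collected from producers, supply shifts: qs = 4(p − 10.5) + 11.
Solving gives q = 45 with buyers paying 19 and producers receiving 8.5 (the 10.5 wedge).
The less price-elastic side of the market bears the larger share of a per-unit tax.

Buyers pay 19; producers receive 8.5; quantity = 45.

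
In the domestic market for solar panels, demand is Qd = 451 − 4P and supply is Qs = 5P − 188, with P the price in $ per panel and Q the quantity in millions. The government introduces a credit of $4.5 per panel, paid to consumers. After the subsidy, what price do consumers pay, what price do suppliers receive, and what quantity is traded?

Consumers pay $68.5; suppliers receive $73; quantity = 177.

Without the subsidy, 451 − 4P = 5P − 188 gives 9P = 639, so P* = $71 and Q* = 167.
With a per-unit subsidy paid to consumers, each effectively pays P − 4.5, so demand becomes Qd = 451 − 4(P − 4.5).
Solving gives Q = 177 with consumers paying $68.5 and suppliers receiving $73 (the $4.5 wedge).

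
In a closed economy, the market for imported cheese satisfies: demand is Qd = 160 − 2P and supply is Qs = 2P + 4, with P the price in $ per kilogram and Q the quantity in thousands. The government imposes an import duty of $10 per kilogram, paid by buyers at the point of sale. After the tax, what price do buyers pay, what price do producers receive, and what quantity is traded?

Buyers pay $44; producers receive $34; quantity = 72.

Before the tax: set 160 − 2P = 2P + 4 → P* = $39, Q* = 82.
With the tax collected from buyers, demand (in seller-price terms) shifts: Qd = 160 − 2(P + 10).
Solving gives Q = 72 with buyers paying $44 and producers receiving $34 (the $10 wedge).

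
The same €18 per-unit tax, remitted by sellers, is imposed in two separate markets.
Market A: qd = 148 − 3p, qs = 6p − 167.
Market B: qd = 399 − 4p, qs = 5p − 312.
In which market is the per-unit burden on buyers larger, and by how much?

Market A: pre-tax p* = €35, q* = 43; post-tax q = 7; per-unit burden on buyers = €12.
Market B: pre-tax p* = €79, q* = 83; post-tax q = 43; per-unit burden on buyers = €10.
Difference: €12 vs €10 → market A is larger by €2.

Market A, by €2.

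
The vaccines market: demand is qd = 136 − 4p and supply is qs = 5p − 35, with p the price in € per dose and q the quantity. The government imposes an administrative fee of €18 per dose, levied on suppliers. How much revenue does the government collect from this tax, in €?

Tax revenue = €360.

Without the tax, 136 − 4p = 5p − 35 gives 9p = 171, so p* = €19 and q* = 60.
With the tax collected from suppliers, supply shifts: qs = 5(p − 18) − 35.
Solving gives q = 20 with consumers paying €29 and suppliers receiving €11 (the €18 wedge).
Revenue = t · Q = 18 · 20 = €360.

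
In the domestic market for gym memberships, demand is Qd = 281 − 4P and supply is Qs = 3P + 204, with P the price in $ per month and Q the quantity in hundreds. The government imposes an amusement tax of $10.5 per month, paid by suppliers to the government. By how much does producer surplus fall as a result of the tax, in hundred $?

Without the tax, 281 − 4P = 3P + 204 gives 7P = 77, so P* = $11 and Q* = 237.
With the tax collected from suppliers, supply shifts: Qs = 3(P − 10.5) + 204.
New equilibrium: consumers pay $15.5, suppliers receive $5, Q = 219. (Wedge: Pb − Ps = 10.5.)
ΔPS is the trapezoid between Q = 219 and Q = 237 of height $6: ½ · (237 + 219) · 6 = $1368.

Producer surplus falls by $1368 hundred.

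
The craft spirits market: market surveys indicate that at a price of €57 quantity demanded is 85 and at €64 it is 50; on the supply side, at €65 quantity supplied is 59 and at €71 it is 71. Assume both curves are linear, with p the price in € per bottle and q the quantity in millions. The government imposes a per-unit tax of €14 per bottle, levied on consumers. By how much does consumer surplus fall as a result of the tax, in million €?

Consumer surplus falls by €180 million.

Demand slope: (50 − 85)/(64 − 57) = -5, so qd = 370 − 5p.
Supply slope: (71 − 59)/(71 − 65) = 2, so qs = 2p − 71.
Before the tax: set 370 − 5p = 2p − 71 → p* = €63, q* = 55.
With the tax collected from consumers, demand (in seller-price terms) shifts: qd = 370 − 5(p + 14).
Solving gives q = 35 with consumers paying €67 and suppliers receiving €53 (the €14 wedge).
ΔCS is the trapezoid between Q = 35 and Q = 55 of height €4: ½ · (55 + 35) · 4 = €180.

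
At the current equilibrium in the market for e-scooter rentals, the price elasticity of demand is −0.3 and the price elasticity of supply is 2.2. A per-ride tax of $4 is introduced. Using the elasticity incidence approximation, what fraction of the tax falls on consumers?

Incidence ratio: consumers' share ≈ εs / (εs + |εd|) = 2.2 / (2.2 + 0.3) = 0.88.
Supply is the more elastic side, so consumers bear the larger share.

Consumers' share ≈ 0.88.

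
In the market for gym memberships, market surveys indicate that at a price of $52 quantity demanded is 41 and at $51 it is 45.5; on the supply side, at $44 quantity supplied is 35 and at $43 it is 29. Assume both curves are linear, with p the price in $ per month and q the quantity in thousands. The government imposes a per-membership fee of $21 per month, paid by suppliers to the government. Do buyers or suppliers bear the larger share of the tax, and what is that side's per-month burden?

Demand slope: (45.5 − 41)/(51 − 52) = -4.5, so qd = 275 − 4.5p.
Supply slope: (29 − 35)/(43 − 44) = 6, so qs = 6p − 229.
Without the tax, 275 − 4.5p = 6p − 229 gives 10.5p = 504, so p* = $48 and q* = 59.
With the tax collected from suppliers, supply shifts: qs = 6(p − 21) − 229.
Solving gives q = 5 with buyers paying $60 and suppliers receiving $39 (the $21 wedge).
Per-month burden: buyers $12, suppliers $9.
Buyers take the larger share because demand is less price-elastic here (demand slope 4.5 vs supply slope 6).

Buyers bear the larger share: $12 per month.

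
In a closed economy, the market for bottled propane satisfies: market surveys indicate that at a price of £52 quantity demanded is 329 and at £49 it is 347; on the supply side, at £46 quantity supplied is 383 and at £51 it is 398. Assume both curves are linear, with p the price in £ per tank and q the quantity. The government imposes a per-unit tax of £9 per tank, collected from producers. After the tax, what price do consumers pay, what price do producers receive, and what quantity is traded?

Demand slope: (347 − 329)/(49 − 52) = -6, so qd = 641 − 6p.
Supply slope: (398 − 383)/(51 − 46) = 3, so qs = 3p + 245.
Without the tax, 641 − 6p = 3p + 245 gives 9p = 396, so p* = £44 and q* = 377.
With the tax collected from producers, supply shifts: qs = 3(p − 9) + 245.
Solving gives q = 359 with consumers paying £47 and producers receiving £38 (the £9 wedge).

Consumers pay £47; producers receive £38; quantity = 359.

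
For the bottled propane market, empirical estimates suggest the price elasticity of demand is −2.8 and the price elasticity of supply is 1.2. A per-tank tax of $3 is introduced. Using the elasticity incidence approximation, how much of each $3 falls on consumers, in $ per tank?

Consumers bear ≈ $0.9 per tank.

Incidence ratio: consumers' share ≈ εs / (εs + |εd|) = 1.2 / (1.2 + 2.8) = 0.3.
So consumers bear ≈ 0.3 × $3 = $0.9; producers bear $2.1.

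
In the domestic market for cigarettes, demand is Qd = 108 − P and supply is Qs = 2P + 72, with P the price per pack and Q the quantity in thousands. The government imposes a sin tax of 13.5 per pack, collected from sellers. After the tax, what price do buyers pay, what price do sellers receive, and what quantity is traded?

Before the tax: set 108 − P = 2P + 72 → P* = 12, Q* = 96.
With the tax collected from sellers, supply shifts: Qs = 2(P − 13.5) + 72.
Solving gives Q = 87 with buyers paying 21 and sellers receiving 7.5 (the 13.5 wedge).

Buyers pay 21; sellers receive 7.5; quantity = 87.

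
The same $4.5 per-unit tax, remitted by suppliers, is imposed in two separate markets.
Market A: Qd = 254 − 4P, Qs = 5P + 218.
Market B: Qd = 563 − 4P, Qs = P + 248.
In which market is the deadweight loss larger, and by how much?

Market A, by $14.4.

Market A: pre-tax P* = $4, Q* = 238; post-tax Q = 228; deadweight loss = $22.5.
Market B: pre-tax P* = $63, Q* = 311; post-tax Q = 307.4; deadweight loss = $8.1.
Difference: $22.5 vs $8.1 → market A is larger by $14.4.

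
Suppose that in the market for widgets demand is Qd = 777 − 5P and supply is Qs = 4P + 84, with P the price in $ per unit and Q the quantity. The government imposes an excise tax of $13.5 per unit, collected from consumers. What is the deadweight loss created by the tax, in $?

Before the tax: set 777 − 5P = 4P + 84 → P* = $77, Q* = 392.
With the tax collected from consumers, demand (in seller-price terms) shifts: Qd = 777 − 5(P + 13.5).
Solving gives Q = 362 with consumers paying $83 and sellers receiving $69.5 (the $13.5 wedge).
Quantity falls by |ΔQ| = |392 − 362| = 30.
DWL = ½ · t · |ΔQ| = ½ · 13.5 · 30 = $202.5.

Deadweight loss = $202.5.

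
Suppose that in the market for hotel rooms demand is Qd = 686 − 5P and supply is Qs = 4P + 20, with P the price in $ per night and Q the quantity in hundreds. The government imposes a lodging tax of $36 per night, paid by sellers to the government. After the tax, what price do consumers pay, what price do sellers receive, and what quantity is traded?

Before the tax: set 686 − 5P = 4P + 20 → P* = $74, Q* = 316.
With the tax collected from sellers, supply shifts: Qs = 4(P − 36) + 20.
Solving gives Q = 236 with consumers paying $90 and sellers receiving $54 (the $36 wedge).
The less price-elastic side of the market bears the larger share of a per-unit tax.

Consumers pay $90; sellers receive $54; quantity = 236.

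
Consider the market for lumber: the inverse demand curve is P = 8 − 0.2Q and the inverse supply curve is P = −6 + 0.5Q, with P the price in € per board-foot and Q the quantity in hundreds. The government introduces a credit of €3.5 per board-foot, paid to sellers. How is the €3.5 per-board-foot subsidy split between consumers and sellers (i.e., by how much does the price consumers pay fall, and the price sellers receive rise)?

Consumers gain €1 per board-foot; sellers gain €2.5 per board-foot.

Inverting to Q(P) form: Qd = 40 − 5P; Qs = 2P + 12.
Before the subsidy: set 40 − 5P = 2P + 12 → P* = €4, Q* = 20.
With a per-unit subsidy paid to sellers, each receives P + 3.5 per unit sold, so supply becomes Qs = 2(P + 3.5) + 12.
New equilibrium: consumers pay €3, sellers receive €6.5, Q = 25. (Wedge: Pb − Ps = −3.5.)
Gain to consumers: €1; to sellers: €2.5. (They sum to €3.5.)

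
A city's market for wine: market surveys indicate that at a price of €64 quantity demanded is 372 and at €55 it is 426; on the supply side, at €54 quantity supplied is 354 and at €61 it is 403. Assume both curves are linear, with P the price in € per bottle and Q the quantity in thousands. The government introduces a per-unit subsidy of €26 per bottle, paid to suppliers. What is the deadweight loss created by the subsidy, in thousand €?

Deadweight loss = €1092 thousand.

Demand slope: (426 − 372)/(55 − 64) = -6, so Qd = 756 − 6P.
Supply slope: (403 − 354)/(61 − 54) = 7, so Qs = 7P − 24.
Without the subsidy, 756 − 6P = 7P − 24 gives 13P = 780, so P* = €60 and Q* = 396.
With a per-unit subsidy paid to suppliers, each receives P + 26 per unit sold, so supply becomes Qs = 7(P + 26) − 24.
New equilibrium: buyers pay €46, suppliers receive €72, Q = 480. (Wedge: Pb − Ps = −26.)
Quantity rises by |ΔQ| = |396 − 480| = 84.
DWL = ½ · t · |ΔQ| = ½ · 26 · 84 = €1092.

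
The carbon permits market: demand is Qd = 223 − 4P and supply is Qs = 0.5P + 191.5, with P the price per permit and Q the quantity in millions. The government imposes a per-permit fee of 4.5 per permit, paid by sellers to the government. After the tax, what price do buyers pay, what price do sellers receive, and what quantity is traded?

Without the tax, 223 − 4P = 0.5P + 191.5 gives 4.5P = 31.5, so P* = 7 and Q* = 195.
With the tax collected from sellers, supply shifts: Qs = 0.5(P − 4.5) + 191.5.
Solving gives Q = 193 with buyers paying 7.5 and sellers receiving 3 (the 4.5 wedge).
The less price-elastic side of the market bears the larger share of a per-unit tax.

Buyers pay 7.5; sellers receive 3; quantity = 193.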